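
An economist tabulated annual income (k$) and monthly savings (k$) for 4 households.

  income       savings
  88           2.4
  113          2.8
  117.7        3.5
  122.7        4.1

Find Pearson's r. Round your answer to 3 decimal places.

n = 4, Σx = 441.4, Σy = 12.8, Σx² = 49421.58, Σy² = 42.66, Σxy = 1442.62
nΣxy − ΣxΣy = 5770.48 − 5649.92 = 120.56
nΣx² − (Σx)² = 197686.32 − 194833.96 = 2852.36; nΣy² − (Σy)² = 170.64 − 163.84 = 6.8
r = 120.56 / √(2852.36 × 6.8) = 120.56 / 139.2697 ≈ 0.866

0.866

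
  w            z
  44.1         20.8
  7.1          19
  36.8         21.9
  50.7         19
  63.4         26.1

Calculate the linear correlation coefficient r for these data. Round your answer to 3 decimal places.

0.647

n = 5, Σw = 202.1, Σz = 106.8, Σw² = 9939.51, Σz² = 2315.46, Σwz = 4476.14
nΣwz − ΣwΣz = 22380.7 − 21584.28 = 796.42
nΣw² − (Σw)² = 49697.55 − 40844.41 = 8853.14; nΣz² − (Σz)² = 11577.3 − 11406.24 = 171.06
r = 796.42 / √(8853.14 × 171.06) = 796.42 / 1230.6170 ≈ 0.647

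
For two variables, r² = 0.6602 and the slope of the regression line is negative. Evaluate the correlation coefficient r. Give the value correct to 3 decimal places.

-0.813

|r| = √0.6602 = 0.813
The association is negative, so r = −0.813.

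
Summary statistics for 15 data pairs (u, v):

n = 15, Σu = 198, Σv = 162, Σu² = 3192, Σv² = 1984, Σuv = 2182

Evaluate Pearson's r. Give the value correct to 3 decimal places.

r = (nΣuv − ΣuΣv) / √[(nΣu² − (Σu)²)(nΣv² − (Σv)²)]
Numerator: 15×2182 − 198×162 = 654
Denominator: √[(47880 − 39204)(29760 − 26244)] = √[8676 × 3516] = 5523.1165
r = 654 / 5523.1165 ≈ 0.118

0.118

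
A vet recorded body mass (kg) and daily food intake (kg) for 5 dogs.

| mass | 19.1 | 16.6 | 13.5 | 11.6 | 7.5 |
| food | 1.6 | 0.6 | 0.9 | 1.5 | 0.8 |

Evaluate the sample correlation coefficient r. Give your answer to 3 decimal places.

0.290

n = 5, Σx = 68.3, Σy = 5.4, Σx² = 1013.43, Σy² = 6.62, Σxy = 76.07
nΣxy − ΣxΣy = 380.35 − 368.82 = 11.53
nΣx² − (Σx)² = 5067.15 − 4664.89 = 402.26; nΣy² − (Σy)² = 33.1 − 29.16 = 3.94
r = 11.53 / √(402.26 × 3.94) = 11.53 / 39.8109 ≈ 0.290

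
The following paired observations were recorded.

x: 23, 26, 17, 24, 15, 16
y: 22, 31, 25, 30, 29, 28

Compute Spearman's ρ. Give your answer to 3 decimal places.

Rank x: 4, 6, 3, 5, 1, 2
Rank y: 1, 6, 2, 5, 4, 3
d = rank(x) − rank(y): 3, 0, 1, 0, -3, -1; Σd² = 20
ρ = 1 − 6Σd² / [n(n²−1)] = 1 − 6×20 / (6×35) = 1 − 120/210 ≈ 0.429

0.429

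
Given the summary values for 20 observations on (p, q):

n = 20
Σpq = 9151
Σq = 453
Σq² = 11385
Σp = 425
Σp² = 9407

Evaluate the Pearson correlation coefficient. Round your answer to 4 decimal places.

r = (nΣpq − ΣpΣq) / √[(nΣp² − (Σp)²)(nΣq² − (Σq)²)]
Numerator: 20×9151 − 425×453 = -9505
Denominator: √[(188140 − 180625)(227700 − 205209)] = √[7515 × 22491] = 13000.7640
r = -9505 / 13000.7640 ≈ -0.7311

-0.7311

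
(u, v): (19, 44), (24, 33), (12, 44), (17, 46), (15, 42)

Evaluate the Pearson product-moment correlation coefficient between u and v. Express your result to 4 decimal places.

n = 5, Σu = 87, Σv = 209, Σu² = 1595, Σv² = 8841, Σuv = 3568
nΣuv − ΣuΣv = 17840 − 18183 = -343
nΣu² − (Σu)² = 7975 − 7569 = 406; nΣv² − (Σv)² = 44205 − 43681 = 524
r = -343 / √(406 × 524) = -343 / 461.2418 ≈ -0.7436

-0.7436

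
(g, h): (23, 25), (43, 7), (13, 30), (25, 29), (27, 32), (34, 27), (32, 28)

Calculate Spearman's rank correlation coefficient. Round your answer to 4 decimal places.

Rank g: 2, 7, 1, 3, 4, 6, 5
Rank h: 2, 1, 6, 5, 7, 3, 4
d = rank(g) − rank(h): 0, 6, -5, -2, -3, 3, 1; Σd² = 84
ρ = 1 − 6Σd² / [n(n²−1)] = 1 − 6×84 / (7×48) = 1 − 504/336 ≈ -0.5000

-0.5000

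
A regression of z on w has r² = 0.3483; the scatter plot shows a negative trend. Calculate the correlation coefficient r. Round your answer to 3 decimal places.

|r| = √0.3483 = 0.590
The association is negative, so r = −0.590.

-0.590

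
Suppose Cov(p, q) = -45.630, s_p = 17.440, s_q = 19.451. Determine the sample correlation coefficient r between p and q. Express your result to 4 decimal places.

-0.1345

r = Cov(p,q) / (s_p · s_q) = -45.630 / (17.440 × 19.451)
  = -45.630 / 339.2254 ≈ -0.1345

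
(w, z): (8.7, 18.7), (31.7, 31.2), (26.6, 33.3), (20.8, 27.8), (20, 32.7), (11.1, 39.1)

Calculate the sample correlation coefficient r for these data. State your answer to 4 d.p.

n = 6, Σw = 118.9, Σz = 182.8, Σw² = 2743.99, Σz² = 5802.96, Σwz = 3703.76
nΣwz − ΣwΣz = 22222.56 − 21734.92 = 487.64
nΣw² − (Σw)² = 16463.94 − 14137.21 = 2326.73; nΣz² − (Σz)² = 34817.76 − 33415.84 = 1401.92
r = 487.64 / √(2326.73 × 1401.92) = 487.64 / 1806.0701 ≈ 0.2700

0.2700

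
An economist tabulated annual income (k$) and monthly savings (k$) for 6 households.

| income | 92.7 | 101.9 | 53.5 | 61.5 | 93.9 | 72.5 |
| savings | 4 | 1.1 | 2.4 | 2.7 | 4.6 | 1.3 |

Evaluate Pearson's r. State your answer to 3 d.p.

n = 6, Σx = 476, Σy = 16.1, Σx² = 39694.86, Σy² = 53.11, Σxy = 1303.53
nΣxy − ΣxΣy = 7821.18 − 7663.6 = 157.58
nΣx² − (Σx)² = 238169.16 − 226576 = 11593.16; nΣy² − (Σy)² = 318.66 − 259.21 = 59.45
r = 157.58 / √(11593.16 × 59.45) = 157.58 / 830.1888 ≈ 0.190

0.190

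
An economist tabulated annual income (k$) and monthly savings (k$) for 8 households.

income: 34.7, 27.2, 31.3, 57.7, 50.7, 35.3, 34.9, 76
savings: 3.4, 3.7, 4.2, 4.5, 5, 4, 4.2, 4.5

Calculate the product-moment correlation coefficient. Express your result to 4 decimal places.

0.6279

n = 8, Σx = 347.8, Σy = 33.5, Σx² = 17063.5, Σy² = 142.03, Σxy = 1493.01
nΣxy − ΣxΣy = 11944.08 − 11651.3 = 292.78
nΣx² − (Σx)² = 136508 − 120964.84 = 15543.16; nΣy² − (Σy)² = 1136.24 − 1122.25 = 13.99
r = 292.78 / √(15543.16 × 13.99) = 292.78 / 466.3141 ≈ 0.6279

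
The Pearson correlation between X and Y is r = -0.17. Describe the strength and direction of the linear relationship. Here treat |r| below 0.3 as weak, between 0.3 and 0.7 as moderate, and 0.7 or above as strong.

r = -0.17 < 0 so the relationship is negative.
|r| = 0.17, which falls in the weak range.

weak negative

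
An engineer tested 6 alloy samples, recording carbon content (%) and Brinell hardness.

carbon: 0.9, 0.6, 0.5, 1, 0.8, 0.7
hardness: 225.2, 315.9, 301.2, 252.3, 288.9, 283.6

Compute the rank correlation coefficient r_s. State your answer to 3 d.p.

-0.829

Rank carbon: 5, 2, 1, 6, 4, 3
Rank hardness: 1, 6, 5, 2, 4, 3
d = rank(carbon) − rank(hardness): 4, -4, -4, 4, 0, 0; Σd² = 64
ρ = 1 − 6Σd² / [n(n²−1)] = 1 − 6×64 / (6×35) = 1 − 384/210 ≈ -0.829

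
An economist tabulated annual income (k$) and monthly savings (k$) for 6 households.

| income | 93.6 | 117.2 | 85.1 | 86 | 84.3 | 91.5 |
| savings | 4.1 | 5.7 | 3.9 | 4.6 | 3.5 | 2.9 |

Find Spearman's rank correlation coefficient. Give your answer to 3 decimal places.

0.543

Rank income: 5, 6, 2, 3, 1, 4
Rank savings: 4, 6, 3, 5, 2, 1
d = rank(income) − rank(savings): 1, 0, -1, -2, -1, 3; Σd² = 16
ρ = 1 − 6Σd² / [n(n²−1)] = 1 − 6×16 / (6×35) = 1 − 96/210 ≈ 0.543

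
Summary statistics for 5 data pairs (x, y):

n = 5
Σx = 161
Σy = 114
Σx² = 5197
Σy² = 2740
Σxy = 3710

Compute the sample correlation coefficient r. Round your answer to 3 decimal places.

0.923

r = (nΣxy − ΣxΣy) / √[(nΣx² − (Σx)²)(nΣy² − (Σy)²)]
Numerator: 5×3710 − 161×114 = 196
Denominator: √[(25985 − 25921)(13700 − 12996)] = √[64 × 704] = 212.2640
r = 196 / 212.2640 ≈ 0.923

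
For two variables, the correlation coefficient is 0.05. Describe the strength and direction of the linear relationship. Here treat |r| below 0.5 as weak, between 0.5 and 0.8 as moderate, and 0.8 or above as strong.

r = 0.05 > 0 so the relationship is positive.
|r| = 0.05, which falls in the weak range.

weak positive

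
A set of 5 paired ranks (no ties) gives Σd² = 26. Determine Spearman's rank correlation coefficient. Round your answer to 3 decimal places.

ρ = 1 − 6Σd² / [n(n²−1)] = 1 − 6×26 / (5×24)
  = 1 − 156/120 = 1 − 1.3000 ≈ -0.300

-0.300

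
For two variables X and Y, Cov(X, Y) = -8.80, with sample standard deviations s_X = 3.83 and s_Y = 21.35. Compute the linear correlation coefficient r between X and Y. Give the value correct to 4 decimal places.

-0.1076

r = Cov(X,Y) / (s_X · s_Y) = -8.80 / (3.83 × 21.35)
  = -8.80 / 81.7705 ≈ -0.1076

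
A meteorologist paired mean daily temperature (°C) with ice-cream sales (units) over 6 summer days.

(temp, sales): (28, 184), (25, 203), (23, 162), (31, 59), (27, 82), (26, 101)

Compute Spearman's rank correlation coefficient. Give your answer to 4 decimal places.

-0.5429

Rank temp: 5, 2, 1, 6, 4, 3
Rank sales: 5, 6, 4, 1, 2, 3
d = rank(temp) − rank(sales): 0, -4, -3, 5, 2, 0; Σd² = 54
ρ = 1 − 6Σd² / [n(n²−1)] = 1 − 6×54 / (6×35) = 1 − 324/210 ≈ -0.5429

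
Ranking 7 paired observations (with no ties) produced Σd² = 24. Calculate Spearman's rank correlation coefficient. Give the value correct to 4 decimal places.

0.5714

ρ = 1 − 6Σd² / [n(n²−1)] = 1 − 6×24 / (7×48)
  = 1 − 144/336 = 1 − 0.42857 ≈ 0.5714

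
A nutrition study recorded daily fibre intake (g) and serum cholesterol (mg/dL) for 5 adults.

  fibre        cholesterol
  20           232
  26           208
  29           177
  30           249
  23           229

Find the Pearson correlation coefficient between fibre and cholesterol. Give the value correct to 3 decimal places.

-0.248

n = 5, Σx = 128, Σy = 1095, Σx² = 3346, Σy² = 242859, Σxy = 27918
nΣxy − ΣxΣy = 139590 − 140160 = -570
nΣx² − (Σx)² = 16730 − 16384 = 346; nΣy² − (Σy)² = 1214295 − 1199025 = 15270
r = -570 / √(346 × 15270) = -570 / 2298.5691 ≈ -0.248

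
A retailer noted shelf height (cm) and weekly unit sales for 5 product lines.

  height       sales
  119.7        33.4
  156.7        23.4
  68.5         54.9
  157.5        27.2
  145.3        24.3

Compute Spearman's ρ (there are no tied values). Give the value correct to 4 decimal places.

Rank height: 2, 4, 1, 5, 3
Rank sales: 4, 1, 5, 3, 2
d = rank(height) − rank(sales): -2, 3, -4, 2, 1; Σd² = 34
ρ = 1 − 6Σd² / [n(n²−1)] = 1 − 6×34 / (5×24) = 1 − 204/120 ≈ -0.7000

-0.7000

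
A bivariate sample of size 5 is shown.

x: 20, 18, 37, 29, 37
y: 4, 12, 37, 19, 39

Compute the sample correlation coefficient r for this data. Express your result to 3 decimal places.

n = 5, Σx = 141, Σy = 111, Σx² = 4303, Σy² = 3411, Σxy = 3659
nΣxy − ΣxΣy = 18295 − 15651 = 2644
nΣx² − (Σx)² = 21515 − 19881 = 1634; nΣy² − (Σy)² = 17055 − 12321 = 4734
r = 2644 / √(1634 × 4734) = 2644 / 2781.2508 ≈ 0.951

0.951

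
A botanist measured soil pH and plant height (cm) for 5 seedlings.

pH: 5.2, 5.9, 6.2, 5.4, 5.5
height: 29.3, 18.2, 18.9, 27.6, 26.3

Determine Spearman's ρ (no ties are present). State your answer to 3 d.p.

Rank pH: 1, 4, 5, 2, 3
Rank height: 5, 1, 2, 4, 3
d = rank(pH) − rank(height): -4, 3, 3, -2, 0; Σd² = 38
ρ = 1 − 6Σd² / [n(n²−1)] = 1 − 6×38 / (5×24) = 1 − 228/120 ≈ -0.900

-0.900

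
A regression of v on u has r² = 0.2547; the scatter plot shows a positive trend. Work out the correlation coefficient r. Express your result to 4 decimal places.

|r| = √0.2547 = 0.5047
The association is positive, so r = 0.5047.

0.5047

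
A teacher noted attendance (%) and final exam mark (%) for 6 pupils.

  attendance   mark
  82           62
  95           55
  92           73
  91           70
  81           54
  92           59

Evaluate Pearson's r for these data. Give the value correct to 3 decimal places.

0.272

n = 6, Σx = 533, Σy = 373, Σx² = 47519, Σy² = 23495, Σxy = 33197
nΣxy − ΣxΣy = 199182 − 198809 = 373
nΣx² − (Σx)² = 285114 − 284089 = 1025; nΣy² − (Σy)² = 140970 − 139129 = 1841
r = 373 / √(1025 × 1841) = 373 / 1373.6903 ≈ 0.272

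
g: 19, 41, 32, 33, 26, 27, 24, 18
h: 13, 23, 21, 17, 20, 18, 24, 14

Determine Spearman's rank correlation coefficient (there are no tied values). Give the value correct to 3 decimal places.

Rank g: 2, 8, 6, 7, 4, 5, 3, 1
Rank h: 1, 7, 6, 3, 5, 4, 8, 2
d = rank(g) − rank(h): 1, 1, 0, 4, -1, 1, -5, -1; Σd² = 46
ρ = 1 − 6Σd² / [n(n²−1)] = 1 − 6×46 / (8×63) = 1 − 276/504 ≈ 0.452

0.452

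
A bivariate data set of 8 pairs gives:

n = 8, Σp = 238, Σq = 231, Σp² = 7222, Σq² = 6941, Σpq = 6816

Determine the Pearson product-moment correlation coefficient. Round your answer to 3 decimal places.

-0.287

r = (nΣpq − ΣpΣq) / √[(nΣp² − (Σp)²)(nΣq² − (Σq)²)]
Numerator: 8×6816 − 238×231 = -450
Denominator: √[(57776 − 56644)(55528 − 53361)] = √[1132 × 2167] = 1566.2197
r = -450 / 1566.2197 ≈ -0.287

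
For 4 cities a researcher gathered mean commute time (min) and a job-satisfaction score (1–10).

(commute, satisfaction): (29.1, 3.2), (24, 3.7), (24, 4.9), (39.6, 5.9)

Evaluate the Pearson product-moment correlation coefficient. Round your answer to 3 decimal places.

0.625

n = 4, Σx = 116.7, Σy = 17.7, Σx² = 3566.97, Σy² = 82.75, Σxy = 533.16
nΣxy − ΣxΣy = 2132.64 − 2065.59 = 67.05
nΣx² − (Σx)² = 14267.88 − 13618.89 = 648.99; nΣy² − (Σy)² = 331 − 313.29 = 17.71
r = 67.05 / √(648.99 × 17.71) = 67.05 / 107.2083 ≈ 0.625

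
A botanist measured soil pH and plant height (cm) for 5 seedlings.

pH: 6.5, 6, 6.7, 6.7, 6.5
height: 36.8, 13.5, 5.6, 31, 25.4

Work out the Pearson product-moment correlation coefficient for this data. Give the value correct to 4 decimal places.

0.1926

n = 5, Σx = 32.4, Σy = 112.3, Σx² = 210.28, Σy² = 3174.01, Σxy = 730.52
nΣxy − ΣxΣy = 3652.6 − 3638.52 = 14.08
nΣx² − (Σx)² = 1051.4 − 1049.76 = 1.64; nΣy² − (Σy)² = 15870.05 − 12611.29 = 3258.76
r = 14.08 / √(1.64 × 3258.76) = 14.08 / 73.1052 ≈ 0.1926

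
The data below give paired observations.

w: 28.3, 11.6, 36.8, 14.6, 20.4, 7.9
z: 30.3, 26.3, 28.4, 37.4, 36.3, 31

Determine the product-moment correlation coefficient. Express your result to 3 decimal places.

-0.176

n = 6, Σw = 119.6, Σz = 189.7, Σw² = 2981.42, Σz² = 6093.79, Σwz = 3739.15
nΣwz − ΣwΣz = 22434.9 − 22688.12 = -253.22
nΣw² − (Σw)² = 17888.52 − 14304.16 = 3584.36; nΣz² − (Σz)² = 36562.74 − 35986.09 = 576.65
r = -253.22 / √(3584.36 × 576.65) = -253.22 / 1437.6791 ≈ -0.176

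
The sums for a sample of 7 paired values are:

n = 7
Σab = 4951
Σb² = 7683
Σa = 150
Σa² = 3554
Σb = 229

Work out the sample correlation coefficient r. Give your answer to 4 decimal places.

0.1720

r = (nΣab − ΣaΣb) / √[(nΣa² − (Σa)²)(nΣb² − (Σb)²)]
Numerator: 7×4951 − 150×229 = 307
Denominator: √[(24878 − 22500)(53781 − 52441)] = √[2378 × 1340] = 1785.0826
r = 307 / 1785.0826 ≈ 0.1720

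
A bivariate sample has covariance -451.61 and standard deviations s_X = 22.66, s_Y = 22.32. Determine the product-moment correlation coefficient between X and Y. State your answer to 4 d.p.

-0.8929

r = Cov(X,Y) / (s_X · s_Y) = -451.61 / (22.66 × 22.32)
  = -451.61 / 505.7712 ≈ -0.8929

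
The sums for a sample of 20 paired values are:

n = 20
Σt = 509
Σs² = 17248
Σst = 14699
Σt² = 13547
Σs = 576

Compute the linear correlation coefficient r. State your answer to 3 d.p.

0.064

r = (nΣst − ΣsΣt) / √[(nΣs² − (Σs)²)(nΣt² − (Σt)²)]
Numerator: 20×14699 − 576×509 = 796
Denominator: √[(344960 − 331776)(270940 − 259081)] = √[13184 × 11859] = 12503.9616
r = 796 / 12503.9616 ≈ 0.064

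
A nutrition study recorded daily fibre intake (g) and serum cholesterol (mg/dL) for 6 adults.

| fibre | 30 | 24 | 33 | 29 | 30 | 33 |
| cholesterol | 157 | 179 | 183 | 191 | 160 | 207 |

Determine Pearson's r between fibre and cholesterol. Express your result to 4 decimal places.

0.2699

n = 6, Σx = 179, Σy = 1077, Σx² = 5395, Σy² = 195109, Σxy = 32215
nΣxy − ΣxΣy = 193290 − 192783 = 507
nΣx² − (Σx)² = 32370 − 32041 = 329; nΣy² − (Σy)² = 1170654 − 1159929 = 10725
r = 507 / √(329 × 10725) = 507 / 1878.4369 ≈ 0.2699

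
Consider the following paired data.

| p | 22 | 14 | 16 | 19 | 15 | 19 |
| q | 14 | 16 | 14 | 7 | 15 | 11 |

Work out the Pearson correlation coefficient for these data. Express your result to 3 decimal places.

-0.490

n = 6, Σp = 105, Σq = 77, Σp² = 1883, Σq² = 1043, Σpq = 1323
nΣpq − ΣpΣq = 7938 − 8085 = -147
nΣp² − (Σp)² = 11298 − 11025 = 273; nΣq² − (Σq)² = 6258 − 5929 = 329
r = -147 / √(273 × 329) = -147 / 299.6948 ≈ -0.490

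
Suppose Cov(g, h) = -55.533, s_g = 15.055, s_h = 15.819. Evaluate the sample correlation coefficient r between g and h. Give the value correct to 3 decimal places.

r = Cov(g,h) / (s_g · s_h) = -55.533 / (15.055 × 15.819)
  = -55.533 / 238.1550 ≈ -0.233

-0.233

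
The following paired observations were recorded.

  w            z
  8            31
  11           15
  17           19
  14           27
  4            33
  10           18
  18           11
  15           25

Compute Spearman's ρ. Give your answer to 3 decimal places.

Rank w: 2, 4, 7, 5, 1, 3, 8, 6
Rank z: 7, 2, 4, 6, 8, 3, 1, 5
d = rank(w) − rank(z): -5, 2, 3, -1, -7, 0, 7, 1; Σd² = 138
ρ = 1 − 6Σd² / [n(n²−1)] = 1 − 6×138 / (8×63) = 1 − 828/504 ≈ -0.643

-0.643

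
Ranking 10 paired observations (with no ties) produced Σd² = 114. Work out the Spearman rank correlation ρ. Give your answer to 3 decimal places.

0.309

ρ = 1 − 6Σd² / [n(n²−1)] = 1 − 6×114 / (10×99)
  = 1 − 684/990 = 1 − 0.6909 ≈ 0.309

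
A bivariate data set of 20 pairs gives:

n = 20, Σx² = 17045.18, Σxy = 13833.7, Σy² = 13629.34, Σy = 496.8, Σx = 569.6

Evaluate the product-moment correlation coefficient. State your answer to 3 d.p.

r = (nΣxy − ΣxΣy) / √[(nΣx² − (Σx)²)(nΣy² − (Σy)²)]
Numerator: 20×13833.7 − 569.6×496.8 = -6303.28
Denominator: √[(340903.6 − 324444.16)(272586.8 − 246810.24)] = √[16459.44 × 25776.56] = 20597.7606
r = -6303.28 / 20597.7606 ≈ -0.306

-0.306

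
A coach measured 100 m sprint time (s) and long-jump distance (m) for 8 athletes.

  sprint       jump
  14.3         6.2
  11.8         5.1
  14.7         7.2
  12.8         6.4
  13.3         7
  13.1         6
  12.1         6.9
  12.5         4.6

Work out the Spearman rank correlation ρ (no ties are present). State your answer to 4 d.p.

Rank sprint: 7, 1, 8, 4, 6, 5, 2, 3
Rank jump: 4, 2, 8, 5, 7, 3, 6, 1
d = rank(sprint) − rank(jump): 3, -1, 0, -1, -1, 2, -4, 2; Σd² = 36
ρ = 1 − 6Σd² / [n(n²−1)] = 1 − 6×36 / (8×63) = 1 − 216/504 ≈ 0.5714

0.5714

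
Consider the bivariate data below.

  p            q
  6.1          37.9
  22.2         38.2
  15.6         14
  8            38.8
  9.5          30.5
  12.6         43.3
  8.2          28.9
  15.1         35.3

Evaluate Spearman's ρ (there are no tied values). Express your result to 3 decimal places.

-0.143

Rank p: 1, 8, 7, 2, 4, 5, 3, 6
Rank q: 5, 6, 1, 7, 3, 8, 2, 4
d = rank(p) − rank(q): -4, 2, 6, -5, 1, -3, 1, 2; Σd² = 96
ρ = 1 − 6Σd² / [n(n²−1)] = 1 − 6×96 / (8×63) = 1 − 576/504 ≈ -0.143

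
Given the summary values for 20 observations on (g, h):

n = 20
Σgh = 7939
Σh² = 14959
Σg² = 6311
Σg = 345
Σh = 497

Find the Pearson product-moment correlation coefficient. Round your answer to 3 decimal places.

r = (nΣgh − ΣgΣh) / √[(nΣg² − (Σg)²)(nΣh² − (Σh)²)]
Numerator: 20×7939 − 345×497 = -12685
Denominator: √[(126220 − 119025)(299180 − 247009)] = √[7195 × 52171] = 19374.4766
r = -12685 / 19374.4766 ≈ -0.655

-0.655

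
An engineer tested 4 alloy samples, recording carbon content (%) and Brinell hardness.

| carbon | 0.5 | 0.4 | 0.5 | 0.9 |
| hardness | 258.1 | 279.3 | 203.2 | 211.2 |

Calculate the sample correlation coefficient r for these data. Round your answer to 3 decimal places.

n = 4, Σx = 2.3, Σy = 951.8, Σx² = 1.47, Σy² = 230519.78, Σxy = 532.45
nΣxy − ΣxΣy = 2129.8 − 2189.14 = -59.34
nΣx² − (Σx)² = 5.88 − 5.29 = 0.59; nΣy² − (Σy)² = 922079.12 − 905923.24 = 16155.88
r = -59.34 / √(0.59 × 16155.88) = -59.34 / 97.6318 ≈ -0.608

-0.608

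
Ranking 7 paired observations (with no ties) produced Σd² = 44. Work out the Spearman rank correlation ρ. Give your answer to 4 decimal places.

0.2143

ρ = 1 − 6Σd² / [n(n²−1)] = 1 − 6×44 / (7×48)
  = 1 − 264/336 = 1 − 0.78571 ≈ 0.2143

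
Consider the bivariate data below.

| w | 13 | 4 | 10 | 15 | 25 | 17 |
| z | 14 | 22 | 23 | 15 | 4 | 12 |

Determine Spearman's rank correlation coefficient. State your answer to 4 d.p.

Rank w: 3, 1, 2, 4, 6, 5
Rank z: 3, 5, 6, 4, 1, 2
d = rank(w) − rank(z): 0, -4, -4, 0, 5, 3; Σd² = 66
ρ = 1 − 6Σd² / [n(n²−1)] = 1 − 6×66 / (6×35) = 1 − 396/210 ≈ -0.8857

-0.8857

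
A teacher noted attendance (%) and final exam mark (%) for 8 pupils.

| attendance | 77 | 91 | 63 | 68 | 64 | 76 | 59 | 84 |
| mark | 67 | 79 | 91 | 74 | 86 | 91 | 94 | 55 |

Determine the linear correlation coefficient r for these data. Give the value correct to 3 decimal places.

-0.603

n = 8, Σx = 582, Σy = 637, Σx² = 43212, Σy² = 52025, Σxy = 45699
nΣxy − ΣxΣy = 365592 − 370734 = -5142
nΣx² − (Σx)² = 345696 − 338724 = 6972; nΣy² − (Σy)² = 416200 − 405769 = 10431
r = -5142 / √(6972 × 10431) = -5142 / 8527.8914 ≈ -0.603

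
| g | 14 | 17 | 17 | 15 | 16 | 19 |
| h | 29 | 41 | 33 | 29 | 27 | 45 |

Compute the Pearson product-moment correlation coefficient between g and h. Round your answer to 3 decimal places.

n = 6, Σg = 98, Σh = 204, Σg² = 1616, Σh² = 7206, Σgh = 3386
nΣgh − ΣgΣh = 20316 − 19992 = 324
nΣg² − (Σg)² = 9696 − 9604 = 92; nΣh² − (Σh)² = 43236 − 41616 = 1620
r = 324 / √(92 × 1620) = 324 / 386.0570 ≈ 0.839

0.839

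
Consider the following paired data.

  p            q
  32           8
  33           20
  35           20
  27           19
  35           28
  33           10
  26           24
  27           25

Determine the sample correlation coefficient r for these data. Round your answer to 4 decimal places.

-0.1956

n = 8, Σp = 248, Σq = 154, Σp² = 7786, Σq² = 3310, Σpq = 4738
nΣpq − ΣpΣq = 37904 − 38192 = -288
nΣp² − (Σp)² = 62288 − 61504 = 784; nΣq² − (Σq)² = 26480 − 23716 = 2764
r = -288 / √(784 × 2764) = -288 / 1472.0652 ≈ -0.1956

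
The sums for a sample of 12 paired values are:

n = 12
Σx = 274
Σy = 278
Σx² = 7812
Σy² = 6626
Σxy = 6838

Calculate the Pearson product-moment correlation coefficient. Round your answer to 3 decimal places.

0.912

r = (nΣxy − ΣxΣy) / √[(nΣx² − (Σx)²)(nΣy² − (Σy)²)]
Numerator: 12×6838 − 274×278 = 5884
Denominator: √[(93744 − 75076)(79512 − 77284)] = √[18668 × 2228] = 6449.2096
r = 5884 / 6449.2096 ≈ 0.912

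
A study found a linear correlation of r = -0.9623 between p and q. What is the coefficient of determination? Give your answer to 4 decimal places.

0.9260

r² = (-0.9623)² = 0.9260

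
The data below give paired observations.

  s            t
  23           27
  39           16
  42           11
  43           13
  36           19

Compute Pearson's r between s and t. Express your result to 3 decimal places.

-0.976

n = 5, Σs = 183, Σt = 86, Σs² = 6959, Σt² = 1636, Σst = 2950
nΣst − ΣsΣt = 14750 − 15738 = -988
nΣs² − (Σs)² = 34795 − 33489 = 1306; nΣt² − (Σt)² = 8180 − 7396 = 784
r = -988 / √(1306 × 784) = -988 / 1011.8814 ≈ -0.976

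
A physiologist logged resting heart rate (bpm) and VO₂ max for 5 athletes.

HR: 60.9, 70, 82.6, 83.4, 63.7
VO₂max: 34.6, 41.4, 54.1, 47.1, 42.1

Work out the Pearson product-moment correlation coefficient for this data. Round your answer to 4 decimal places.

n = 5, Σx = 360.6, Σy = 219.3, Σx² = 26444.82, Σy² = 9828.75, Σxy = 16083.71
nΣxy − ΣxΣy = 80418.55 − 79079.58 = 1338.97
nΣx² − (Σx)² = 132224.1 − 130032.36 = 2191.74; nΣy² − (Σy)² = 49143.75 − 48092.49 = 1051.26
r = 1338.97 / √(2191.74 × 1051.26) = 1338.97 / 1517.9225 ≈ 0.8821

0.8821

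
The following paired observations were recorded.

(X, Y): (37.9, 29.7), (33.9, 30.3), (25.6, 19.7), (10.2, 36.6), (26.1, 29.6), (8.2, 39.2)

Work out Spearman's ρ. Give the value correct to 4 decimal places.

Rank X: 6, 5, 3, 2, 4, 1
Rank Y: 3, 4, 1, 5, 2, 6
d = rank(X) − rank(Y): 3, 1, 2, -3, 2, -5; Σd² = 52
ρ = 1 − 6Σd² / [n(n²−1)] = 1 − 6×52 / (6×35) = 1 − 312/210 ≈ -0.4857

-0.4857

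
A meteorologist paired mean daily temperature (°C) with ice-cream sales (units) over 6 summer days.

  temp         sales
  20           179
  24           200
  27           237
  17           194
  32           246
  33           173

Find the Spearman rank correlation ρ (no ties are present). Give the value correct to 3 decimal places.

Rank temp: 2, 3, 4, 1, 5, 6
Rank sales: 2, 4, 5, 3, 6, 1
d = rank(temp) − rank(sales): 0, -1, -1, -2, -1, 5; Σd² = 32
ρ = 1 − 6Σd² / [n(n²−1)] = 1 − 6×32 / (6×35) = 1 − 192/210 ≈ 0.086

0.086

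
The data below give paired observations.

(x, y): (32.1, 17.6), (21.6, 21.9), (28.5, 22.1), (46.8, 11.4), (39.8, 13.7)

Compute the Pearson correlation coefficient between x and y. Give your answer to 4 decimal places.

-0.9583

n = 5, Σx = 168.8, Σy = 86.7, Σx² = 6083.5, Σy² = 1595.43, Σxy = 2746.63
nΣxy − ΣxΣy = 13733.15 − 14634.96 = -901.81
nΣx² − (Σx)² = 30417.5 − 28493.44 = 1924.06; nΣy² − (Σy)² = 7977.15 − 7516.89 = 460.26
r = -901.81 / √(1924.06 × 460.26) = -901.81 / 941.0461 ≈ -0.9583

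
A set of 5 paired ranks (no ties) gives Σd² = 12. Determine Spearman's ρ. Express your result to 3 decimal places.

0.400

ρ = 1 − 6Σd² / [n(n²−1)] = 1 − 6×12 / (5×24)
  = 1 − 72/120 = 1 − 0.6000 ≈ 0.400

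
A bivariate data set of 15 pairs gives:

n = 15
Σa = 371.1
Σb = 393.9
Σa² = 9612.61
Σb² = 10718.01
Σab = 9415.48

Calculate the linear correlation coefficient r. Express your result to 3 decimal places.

r = (nΣab − ΣaΣb) / √[(nΣa² − (Σa)²)(nΣb² − (Σb)²)]
Numerator: 15×9415.48 − 371.1×393.9 = -4944.09
Denominator: √[(144189.15 − 137715.21)(160770.15 − 155157.21)] = √[6473.94 × 5612.94] = 6028.0873
r = -4944.09 / 6028.0873 ≈ -0.820

-0.820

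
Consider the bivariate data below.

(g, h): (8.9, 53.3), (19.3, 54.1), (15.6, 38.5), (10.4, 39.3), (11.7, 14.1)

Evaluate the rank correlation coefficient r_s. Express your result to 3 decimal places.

0.100

Rank g: 1, 5, 4, 2, 3
Rank h: 4, 5, 2, 3, 1
d = rank(g) − rank(h): -3, 0, 2, -1, 2; Σd² = 18
ρ = 1 − 6Σd² / [n(n²−1)] = 1 − 6×18 / (5×24) = 1 − 108/120 ≈ 0.100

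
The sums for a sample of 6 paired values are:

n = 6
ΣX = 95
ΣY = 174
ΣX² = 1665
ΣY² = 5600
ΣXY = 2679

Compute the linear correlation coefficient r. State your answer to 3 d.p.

-0.255

r = (nΣXY − ΣXΣY) / √[(nΣX² − (ΣX)²)(nΣY² − (ΣY)²)]
Numerator: 6×2679 − 95×174 = -456
Denominator: √[(9990 − 9025)(33600 − 30276)] = √[965 × 3324] = 1790.9941
r = -456 / 1790.9941 ≈ -0.255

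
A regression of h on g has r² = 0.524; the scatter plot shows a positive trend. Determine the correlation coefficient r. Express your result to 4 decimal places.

|r| = √0.524 = 0.7239
The association is positive, so r = 0.7239.

0.7239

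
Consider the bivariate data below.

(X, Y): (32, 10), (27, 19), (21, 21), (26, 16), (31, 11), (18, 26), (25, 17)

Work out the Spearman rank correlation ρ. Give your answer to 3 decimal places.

-0.893

Rank X: 7, 5, 2, 4, 6, 1, 3
Rank Y: 1, 5, 6, 3, 2, 7, 4
d = rank(X) − rank(Y): 6, 0, -4, 1, 4, -6, -1; Σd² = 106
ρ = 1 − 6Σd² / [n(n²−1)] = 1 − 6×106 / (7×48) = 1 − 636/336 ≈ -0.893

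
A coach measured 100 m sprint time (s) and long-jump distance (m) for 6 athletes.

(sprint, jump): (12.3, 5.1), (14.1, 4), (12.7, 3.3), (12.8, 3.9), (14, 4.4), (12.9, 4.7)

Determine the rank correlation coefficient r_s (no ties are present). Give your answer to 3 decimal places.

Rank sprint: 1, 6, 2, 3, 5, 4
Rank jump: 6, 3, 1, 2, 4, 5
d = rank(sprint) − rank(jump): -5, 3, 1, 1, 1, -1; Σd² = 38
ρ = 1 − 6Σd² / [n(n²−1)] = 1 − 6×38 / (6×35) = 1 − 228/210 ≈ -0.086

-0.086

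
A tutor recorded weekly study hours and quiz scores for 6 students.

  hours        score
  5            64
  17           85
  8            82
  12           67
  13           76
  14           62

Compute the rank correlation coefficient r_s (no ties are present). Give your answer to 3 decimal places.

Rank hours: 1, 6, 2, 3, 4, 5
Rank score: 2, 6, 5, 3, 4, 1
d = rank(hours) − rank(score): -1, 0, -3, 0, 0, 4; Σd² = 26
ρ = 1 − 6Σd² / [n(n²−1)] = 1 − 6×26 / (6×35) = 1 − 156/210 ≈ 0.257

0.257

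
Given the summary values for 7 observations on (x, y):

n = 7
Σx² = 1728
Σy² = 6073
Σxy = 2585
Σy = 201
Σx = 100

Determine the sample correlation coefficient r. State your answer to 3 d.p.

-0.953

r = (nΣxy − ΣxΣy) / √[(nΣx² − (Σx)²)(nΣy² − (Σy)²)]
Numerator: 7×2585 − 100×201 = -2005
Denominator: √[(12096 − 10000)(42511 − 40401)] = √[2096 × 2110] = 2102.9883
r = -2005 / 2102.9883 ≈ -0.953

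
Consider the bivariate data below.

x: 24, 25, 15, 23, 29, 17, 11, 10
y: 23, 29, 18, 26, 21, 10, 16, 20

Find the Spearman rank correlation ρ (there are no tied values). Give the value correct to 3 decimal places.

Rank x: 6, 7, 3, 5, 8, 4, 2, 1
Rank y: 6, 8, 3, 7, 5, 1, 2, 4
d = rank(x) − rank(y): 0, -1, 0, -2, 3, 3, 0, -3; Σd² = 32
ρ = 1 − 6Σd² / [n(n²−1)] = 1 − 6×32 / (8×63) = 1 − 192/504 ≈ 0.619

0.619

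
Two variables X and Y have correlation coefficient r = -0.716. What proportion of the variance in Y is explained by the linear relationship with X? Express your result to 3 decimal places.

r² = (-0.716)² = 0.513

0.513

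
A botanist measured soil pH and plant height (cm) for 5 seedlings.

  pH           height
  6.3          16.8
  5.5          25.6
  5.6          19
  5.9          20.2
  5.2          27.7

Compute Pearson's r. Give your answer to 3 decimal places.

n = 5, Σx = 28.5, Σy = 109.3, Σx² = 163.15, Σy² = 2473.93, Σxy = 616.26
nΣxy − ΣxΣy = 3081.3 − 3115.05 = -33.75
nΣx² − (Σx)² = 815.75 − 812.25 = 3.5; nΣy² − (Σy)² = 12369.65 − 11946.49 = 423.16
r = -33.75 / √(3.5 × 423.16) = -33.75 / 38.4845 ≈ -0.877

-0.877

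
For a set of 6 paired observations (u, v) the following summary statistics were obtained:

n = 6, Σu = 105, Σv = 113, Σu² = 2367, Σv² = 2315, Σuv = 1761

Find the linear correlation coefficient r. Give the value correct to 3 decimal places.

-0.688

r = (nΣuv − ΣuΣv) / √[(nΣu² − (Σu)²)(nΣv² − (Σv)²)]
Numerator: 6×1761 − 105×113 = -1299
Denominator: √[(14202 − 11025)(13890 − 12769)] = √[3177 × 1121] = 1887.1717
r = -1299 / 1887.1717 ≈ -0.688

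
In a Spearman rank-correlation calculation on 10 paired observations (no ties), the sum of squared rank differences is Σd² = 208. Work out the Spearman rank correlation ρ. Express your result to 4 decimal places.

ρ = 1 − 6Σd² / [n(n²−1)] = 1 − 6×208 / (10×99)
  = 1 − 1248/990 = 1 − 1.26061 ≈ -0.2606

-0.2606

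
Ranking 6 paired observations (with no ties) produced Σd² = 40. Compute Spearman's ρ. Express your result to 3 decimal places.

ρ = 1 − 6Σd² / [n(n²−1)] = 1 − 6×40 / (6×35)
  = 1 − 240/210 = 1 − 1.1429 ≈ -0.143

-0.143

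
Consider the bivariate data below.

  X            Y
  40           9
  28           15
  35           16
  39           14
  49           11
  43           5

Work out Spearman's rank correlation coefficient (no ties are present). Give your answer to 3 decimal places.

-0.771

Rank X: 4, 1, 2, 3, 6, 5
Rank Y: 2, 5, 6, 4, 3, 1
d = rank(X) − rank(Y): 2, -4, -4, -1, 3, 4; Σd² = 62
ρ = 1 − 6Σd² / [n(n²−1)] = 1 − 6×62 / (6×35) = 1 − 372/210 ≈ -0.771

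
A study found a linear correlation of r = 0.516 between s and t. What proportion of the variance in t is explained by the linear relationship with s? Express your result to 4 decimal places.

r² = (0.516)² = 0.2663

0.2663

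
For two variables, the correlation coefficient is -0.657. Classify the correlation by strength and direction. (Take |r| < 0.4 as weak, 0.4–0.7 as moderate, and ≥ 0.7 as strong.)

moderate negative

r = -0.657 < 0 so the relationship is negative.
|r| = 0.657, which falls in the moderate range.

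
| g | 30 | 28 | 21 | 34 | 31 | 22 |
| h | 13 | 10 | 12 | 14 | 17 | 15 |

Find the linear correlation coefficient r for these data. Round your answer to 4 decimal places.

0.2232

n = 6, Σg = 166, Σh = 81, Σg² = 4726, Σh² = 1123, Σgh = 2255
nΣgh − ΣgΣh = 13530 − 13446 = 84
nΣg² − (Σg)² = 28356 − 27556 = 800; nΣh² − (Σh)² = 6738 − 6561 = 177
r = 84 / √(800 × 177) = 84 / 376.2978 ≈ 0.2232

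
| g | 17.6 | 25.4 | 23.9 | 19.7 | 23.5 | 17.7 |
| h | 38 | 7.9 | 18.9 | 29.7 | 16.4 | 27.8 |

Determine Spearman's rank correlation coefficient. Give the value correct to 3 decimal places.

Rank g: 1, 6, 5, 3, 4, 2
Rank h: 6, 1, 3, 5, 2, 4
d = rank(g) − rank(h): -5, 5, 2, -2, 2, -2; Σd² = 66
ρ = 1 − 6Σd² / [n(n²−1)] = 1 − 6×66 / (6×35) = 1 − 396/210 ≈ -0.886

-0.886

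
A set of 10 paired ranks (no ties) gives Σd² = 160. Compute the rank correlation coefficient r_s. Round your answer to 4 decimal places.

ρ = 1 − 6Σd² / [n(n²−1)] = 1 − 6×160 / (10×99)
  = 1 − 960/990 = 1 − 0.96970 ≈ 0.0303

0.0303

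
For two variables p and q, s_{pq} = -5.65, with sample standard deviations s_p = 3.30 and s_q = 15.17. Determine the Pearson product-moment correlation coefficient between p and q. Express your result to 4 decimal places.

r = Cov(p,q) / (s_p · s_q) = -5.65 / (3.30 × 15.17)
  = -5.65 / 50.0610 ≈ -0.1129

-0.1129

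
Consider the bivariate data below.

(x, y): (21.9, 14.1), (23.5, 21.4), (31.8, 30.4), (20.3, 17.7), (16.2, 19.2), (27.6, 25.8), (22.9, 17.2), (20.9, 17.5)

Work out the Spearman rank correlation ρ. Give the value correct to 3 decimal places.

0.548

Rank x: 4, 6, 8, 2, 1, 7, 5, 3
Rank y: 1, 6, 8, 4, 5, 7, 2, 3
d = rank(x) − rank(y): 3, 0, 0, -2, -4, 0, 3, 0; Σd² = 38
ρ = 1 − 6Σd² / [n(n²−1)] = 1 − 6×38 / (8×63) = 1 − 228/504 ≈ 0.548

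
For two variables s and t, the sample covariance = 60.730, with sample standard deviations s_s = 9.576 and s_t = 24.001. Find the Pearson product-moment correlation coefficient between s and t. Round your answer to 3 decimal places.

r = Cov(s,t) / (s_s · s_t) = 60.730 / (9.576 × 24.001)
  = 60.730 / 229.8336 ≈ 0.264

0.264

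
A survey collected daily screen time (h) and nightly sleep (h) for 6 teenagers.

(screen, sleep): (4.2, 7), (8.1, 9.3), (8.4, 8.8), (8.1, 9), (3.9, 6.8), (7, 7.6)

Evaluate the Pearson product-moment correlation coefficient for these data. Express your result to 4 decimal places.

0.9330

n = 6, Σx = 39.7, Σy = 48.5, Σx² = 283.63, Σy² = 397.93, Σxy = 331.27
nΣxy − ΣxΣy = 1987.62 − 1925.45 = 62.17
nΣx² − (Σx)² = 1701.78 − 1576.09 = 125.69; nΣy² − (Σy)² = 2387.58 − 2352.25 = 35.33
r = 62.17 / √(125.69 × 35.33) = 62.17 / 66.6380 ≈ 0.9330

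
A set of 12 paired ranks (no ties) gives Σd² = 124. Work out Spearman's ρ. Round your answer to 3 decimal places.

0.566

ρ = 1 − 6Σd² / [n(n²−1)] = 1 − 6×124 / (12×143)
  = 1 − 744/1716 = 1 − 0.4336 ≈ 0.566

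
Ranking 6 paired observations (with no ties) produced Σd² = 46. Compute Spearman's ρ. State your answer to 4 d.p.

ρ = 1 − 6Σd² / [n(n²−1)] = 1 − 6×46 / (6×35)
  = 1 − 276/210 = 1 − 1.31429 ≈ -0.3143

-0.3143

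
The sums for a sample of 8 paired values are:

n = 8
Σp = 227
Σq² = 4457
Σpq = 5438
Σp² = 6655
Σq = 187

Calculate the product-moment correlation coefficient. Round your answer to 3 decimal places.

0.973

r = (nΣpq − ΣpΣq) / √[(nΣp² − (Σp)²)(nΣq² − (Σq)²)]
Numerator: 8×5438 − 227×187 = 1055
Denominator: √[(53240 − 51529)(35656 − 34969)] = √[1711 × 687] = 1084.1849
r = 1055 / 1084.1849 ≈ 0.973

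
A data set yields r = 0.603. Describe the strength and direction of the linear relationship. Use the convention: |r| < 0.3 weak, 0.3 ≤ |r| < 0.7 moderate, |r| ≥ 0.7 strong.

moderate positive

r = 0.603 > 0 so the relationship is positive.
|r| = 0.603, which falls in the moderate range.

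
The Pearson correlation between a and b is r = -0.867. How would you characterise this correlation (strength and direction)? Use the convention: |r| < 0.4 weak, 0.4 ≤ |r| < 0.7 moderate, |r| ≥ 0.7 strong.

strong negative

r = -0.867 < 0 so the relationship is negative.
|r| = 0.867, which falls in the strong range.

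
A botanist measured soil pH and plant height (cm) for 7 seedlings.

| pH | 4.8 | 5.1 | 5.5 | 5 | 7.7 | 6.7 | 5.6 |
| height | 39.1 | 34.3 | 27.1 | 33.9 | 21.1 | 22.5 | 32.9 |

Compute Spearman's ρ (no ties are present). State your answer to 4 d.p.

-0.9286

Rank pH: 1, 3, 4, 2, 7, 6, 5
Rank height: 7, 6, 3, 5, 1, 2, 4
d = rank(pH) − rank(height): -6, -3, 1, -3, 6, 4, 1; Σd² = 108
ρ = 1 − 6Σd² / [n(n²−1)] = 1 − 6×108 / (7×48) = 1 − 648/336 ≈ -0.9286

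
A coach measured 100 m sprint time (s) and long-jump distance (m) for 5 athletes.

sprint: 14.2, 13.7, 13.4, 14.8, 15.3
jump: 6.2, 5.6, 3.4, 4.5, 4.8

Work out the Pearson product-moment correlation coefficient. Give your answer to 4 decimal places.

0.1496

n = 5, Σx = 71.4, Σy = 24.5, Σx² = 1022.02, Σy² = 124.65, Σxy = 350.36
nΣxy − ΣxΣy = 1751.8 − 1749.3 = 2.5
nΣx² − (Σx)² = 5110.1 − 5097.96 = 12.14; nΣy² − (Σy)² = 623.25 − 600.25 = 23
r = 2.5 / √(12.14 × 23) = 2.5 / 16.7099 ≈ 0.1496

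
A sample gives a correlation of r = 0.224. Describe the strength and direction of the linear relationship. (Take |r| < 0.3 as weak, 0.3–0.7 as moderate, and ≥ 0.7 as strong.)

weak positive

r = 0.224 > 0 so the relationship is positive.
|r| = 0.224, which falls in the weak range.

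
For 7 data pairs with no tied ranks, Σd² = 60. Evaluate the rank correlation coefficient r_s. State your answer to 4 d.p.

ρ = 1 − 6Σd² / [n(n²−1)] = 1 − 6×60 / (7×48)
  = 1 − 360/336 = 1 − 1.07143 ≈ -0.0714

-0.0714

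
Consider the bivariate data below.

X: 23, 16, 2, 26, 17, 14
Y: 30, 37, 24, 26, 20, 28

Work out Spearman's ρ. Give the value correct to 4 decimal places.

0.0857

Rank X: 5, 3, 1, 6, 4, 2
Rank Y: 5, 6, 2, 3, 1, 4
d = rank(X) − rank(Y): 0, -3, -1, 3, 3, -2; Σd² = 32
ρ = 1 − 6Σd² / [n(n²−1)] = 1 − 6×32 / (6×35) = 1 − 192/210 ≈ 0.0857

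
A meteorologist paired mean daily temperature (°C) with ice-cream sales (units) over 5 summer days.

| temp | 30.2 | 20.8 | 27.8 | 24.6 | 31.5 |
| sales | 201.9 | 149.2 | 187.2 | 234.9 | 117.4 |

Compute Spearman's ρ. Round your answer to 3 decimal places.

-0.300

Rank temp: 4, 1, 3, 2, 5
Rank sales: 4, 2, 3, 5, 1
d = rank(temp) − rank(sales): 0, -1, 0, -3, 4; Σd² = 26
ρ = 1 − 6Σd² / [n(n²−1)] = 1 − 6×26 / (5×24) = 1 − 156/120 ≈ -0.300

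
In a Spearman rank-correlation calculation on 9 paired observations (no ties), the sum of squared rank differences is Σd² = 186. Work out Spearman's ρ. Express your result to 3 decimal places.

-0.550

ρ = 1 − 6Σd² / [n(n²−1)] = 1 − 6×186 / (9×80)
  = 1 − 1116/720 = 1 − 1.5500 ≈ -0.550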